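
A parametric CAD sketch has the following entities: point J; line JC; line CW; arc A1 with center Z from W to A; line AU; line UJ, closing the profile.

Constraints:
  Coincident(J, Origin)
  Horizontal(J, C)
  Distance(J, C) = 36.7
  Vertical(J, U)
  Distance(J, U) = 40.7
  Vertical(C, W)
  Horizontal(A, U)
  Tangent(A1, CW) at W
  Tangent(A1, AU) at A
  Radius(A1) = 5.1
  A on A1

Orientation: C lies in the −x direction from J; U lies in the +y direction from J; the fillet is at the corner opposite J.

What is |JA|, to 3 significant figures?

51.5

The virtual corner opposite J is at (-36.7, 40.7). Tangency of A1 to CW means the radius ZW is perpendicular to CW and A1 meets AU tangentially, so ZA is at right angles to AU, with radius 5.1, so the center Z sits 5.1 in from both sides at Z = (-31.6, 35.6). That places the tangent points at W = (-36.7, 35.6) on CW and A = (-31.6, 40.7) on AU. Then |JA| = |A − J| = 51.5.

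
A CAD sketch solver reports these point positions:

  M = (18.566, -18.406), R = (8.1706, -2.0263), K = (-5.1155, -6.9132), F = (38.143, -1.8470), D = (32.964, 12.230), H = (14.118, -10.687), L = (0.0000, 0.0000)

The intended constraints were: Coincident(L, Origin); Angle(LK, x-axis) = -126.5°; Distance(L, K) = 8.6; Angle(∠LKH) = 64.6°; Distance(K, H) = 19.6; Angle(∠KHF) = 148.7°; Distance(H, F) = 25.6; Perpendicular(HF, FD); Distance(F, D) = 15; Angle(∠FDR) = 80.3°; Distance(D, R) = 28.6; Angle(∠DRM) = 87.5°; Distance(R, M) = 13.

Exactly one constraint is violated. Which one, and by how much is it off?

Distance(R, M) = 13 — off by 6.40.

L = (0.00, 0.00) ✓; LK at -126.5° ✓; |LK| = 8.600 ✓; ∠LKH = 64.60° ✓; |KH| = 19.60 ✓; ∠KHF = 148.7° ✓; |HF| = 25.60 ✓; ∠(HF, FD) = 90.00° ✓; |FD| = 15.00 ✓; ∠FDR = 80.30° ✓; |DR| = 28.60 ✓; ∠DRM = 87.50° ✓; |RM| = 19.40 ✗.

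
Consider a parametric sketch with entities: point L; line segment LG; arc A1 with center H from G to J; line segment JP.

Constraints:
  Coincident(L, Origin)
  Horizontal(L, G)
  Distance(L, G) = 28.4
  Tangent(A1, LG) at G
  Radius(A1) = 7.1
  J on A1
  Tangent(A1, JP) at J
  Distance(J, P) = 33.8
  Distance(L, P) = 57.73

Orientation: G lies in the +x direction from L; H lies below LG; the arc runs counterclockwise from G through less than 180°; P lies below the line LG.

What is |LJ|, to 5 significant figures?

25.439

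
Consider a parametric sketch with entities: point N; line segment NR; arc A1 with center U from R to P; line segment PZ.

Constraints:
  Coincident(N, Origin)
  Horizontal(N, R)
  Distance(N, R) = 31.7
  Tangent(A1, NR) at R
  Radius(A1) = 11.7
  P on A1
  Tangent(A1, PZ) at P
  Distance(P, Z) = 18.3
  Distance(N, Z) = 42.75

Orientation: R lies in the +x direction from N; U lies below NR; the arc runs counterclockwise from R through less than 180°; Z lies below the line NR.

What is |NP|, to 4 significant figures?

26.11

N is at the origin; N and R share the same y with |NR| = 31.7 and R on the +x side, so R = (31.70, 0.000). Tangency of A1 to NR means the radius UR is perpendicular to NR, so U = R + (0, -11.7) = (31.70, -11.70). Since UP ⟂ PZ (tangency), |UZ| = √(11.7² + 18.3²) = 21.72 regardless of where P sits on A1. So Z lies on both circle(N, 42.75) and circle(U, 21.72); the below-NR intersection is Z = (27.23, -32.96). P is the foot of the tangent from Z: P = (20.76, -15.84).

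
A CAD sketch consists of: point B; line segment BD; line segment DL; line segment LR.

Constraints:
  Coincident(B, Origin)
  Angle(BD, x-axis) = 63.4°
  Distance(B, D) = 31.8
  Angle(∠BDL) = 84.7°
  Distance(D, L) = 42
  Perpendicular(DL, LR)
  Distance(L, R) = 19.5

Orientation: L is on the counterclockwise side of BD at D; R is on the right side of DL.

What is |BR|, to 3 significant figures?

64.4

B is at the origin; BD runs at 63.4° with length 31.8, so D = 31.8·(cos 63.4°, sin 63.4°) = (14.2, 28.4). ∠BDL = 84.7°, so DL runs at 63.4° + (180° − 84.7°) = 159° from the x-axis; with |DL| = 42.0, L = D + 42.0·(cos 159°, sin 159°) = (-24.9, 43.7). DL ⟂ LR; with |LR| = 19.5 on the right of DL, R = L + 19.5·(0.363, 0.932) = (-17.8, 61.9). Then |BR| = |R − B| = 64.4.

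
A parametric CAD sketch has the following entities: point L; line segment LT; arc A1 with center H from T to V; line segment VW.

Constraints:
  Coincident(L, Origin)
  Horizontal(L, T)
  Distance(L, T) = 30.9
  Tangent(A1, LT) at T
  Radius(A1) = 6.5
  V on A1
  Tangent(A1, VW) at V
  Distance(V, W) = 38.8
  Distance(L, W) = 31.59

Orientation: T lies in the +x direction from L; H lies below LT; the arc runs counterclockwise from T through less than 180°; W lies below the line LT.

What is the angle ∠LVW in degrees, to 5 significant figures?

54.066°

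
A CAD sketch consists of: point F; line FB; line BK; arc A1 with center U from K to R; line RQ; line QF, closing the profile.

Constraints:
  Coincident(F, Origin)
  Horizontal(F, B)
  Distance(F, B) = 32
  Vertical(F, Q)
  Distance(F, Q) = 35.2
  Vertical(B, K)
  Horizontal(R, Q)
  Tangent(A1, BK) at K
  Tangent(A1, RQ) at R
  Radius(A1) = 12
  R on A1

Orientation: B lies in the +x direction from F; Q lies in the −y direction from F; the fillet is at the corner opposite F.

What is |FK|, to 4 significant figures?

39.53

F is at the origin; FB is horizontal with |FB| = 32.0 and B on the +x side, so B = (32.00, 0.000). F and Q share the same x with |FQ| = 35.2 and Q on the −y side, so Q = (0.000, -35.20). The virtual corner opposite F is at (32.00, -35.20). Tangency of A1 to BK means the radius UK is perpendicular to BK and A1 meets RQ tangentially, so UR is at right angles to RQ, with radius 12.0, so the center U sits 12.0 in from both sides at U = (20.00, -23.20). That places the tangent points at K = (32.00, -23.20) on BK and R = (20.00, -35.20) on RQ. Then |FK| = |K − F| = 39.53.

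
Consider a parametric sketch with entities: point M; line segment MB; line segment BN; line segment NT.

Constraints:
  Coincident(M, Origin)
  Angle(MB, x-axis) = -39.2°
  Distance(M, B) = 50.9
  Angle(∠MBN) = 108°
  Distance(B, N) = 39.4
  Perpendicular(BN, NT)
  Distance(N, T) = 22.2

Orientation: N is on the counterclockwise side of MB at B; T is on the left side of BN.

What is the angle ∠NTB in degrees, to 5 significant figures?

60.601°

M is at the origin; MB runs at -39.2° with length 50.9, so B = 50.9·(cos -39.2°, sin -39.2°) = (39.445, -32.170). ∠MBN = 108.0°, so BN runs at -39.2° + (180° − 108.0°) = 32.800° from the x-axis; with |BN| = 39.4, N = B + 39.4·(cos 32.800°, sin 32.800°) = (72.563, -10.827). BN ⟂ NT; with |NT| = 22.2 on the left of BN, T = N + 22.2·(-0.54171, 0.84057) = (60.537, 7.8336). Then cos ∠NTB = TN·TB / (|TN||TB|), giving 60.601°.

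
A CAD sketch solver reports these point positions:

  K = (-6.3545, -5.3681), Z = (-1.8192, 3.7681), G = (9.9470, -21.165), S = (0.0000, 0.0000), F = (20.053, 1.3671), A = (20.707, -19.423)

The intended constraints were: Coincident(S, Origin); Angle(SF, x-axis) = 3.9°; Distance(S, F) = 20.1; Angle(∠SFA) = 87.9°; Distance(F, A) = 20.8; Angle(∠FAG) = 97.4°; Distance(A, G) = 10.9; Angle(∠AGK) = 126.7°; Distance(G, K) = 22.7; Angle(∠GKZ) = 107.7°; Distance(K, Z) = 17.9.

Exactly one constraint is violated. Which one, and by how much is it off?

Distance(K, Z) = 17.9 — off by 7.70.

S = (0.00, 0.00) ✓; SF at 3.900° ✓; |SF| = 20.10 ✓; ∠SFA = 87.90° ✓; |FA| = 20.80 ✓; ∠FAG = 97.39° ✓; |AG| = 10.90 ✓; ∠AGK = 126.7° ✓; |GK| = 22.70 ✓; ∠GKZ = 107.7° ✓; |KZ| = 10.20 ✗.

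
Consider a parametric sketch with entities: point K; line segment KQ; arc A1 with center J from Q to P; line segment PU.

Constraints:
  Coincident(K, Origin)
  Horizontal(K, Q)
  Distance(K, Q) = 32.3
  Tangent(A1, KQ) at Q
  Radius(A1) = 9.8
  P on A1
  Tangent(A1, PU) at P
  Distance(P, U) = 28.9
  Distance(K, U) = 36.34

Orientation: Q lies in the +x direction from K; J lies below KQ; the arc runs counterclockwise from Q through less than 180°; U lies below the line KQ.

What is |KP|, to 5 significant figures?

23.968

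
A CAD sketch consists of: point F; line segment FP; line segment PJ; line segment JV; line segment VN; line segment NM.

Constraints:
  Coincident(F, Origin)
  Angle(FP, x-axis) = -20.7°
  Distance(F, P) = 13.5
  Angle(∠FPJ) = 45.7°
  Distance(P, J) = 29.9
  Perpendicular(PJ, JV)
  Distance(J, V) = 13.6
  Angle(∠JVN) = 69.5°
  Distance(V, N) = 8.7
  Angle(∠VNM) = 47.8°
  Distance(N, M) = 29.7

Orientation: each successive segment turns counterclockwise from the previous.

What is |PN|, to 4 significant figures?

24.18

F is at the origin; FP runs at -20.7° with length 13.5, so P = (12.63, -4.772). ∠FPJ = 45.7° gives PJ at 113.6° from the x-axis; with |PJ| = 29.9, J = (0.6581, 22.63). PJ ⟂ JV, so JV runs at -156.4°; with |JV| = 13.6, V = (-11.80, 17.18). ∠JVN = 69.5° gives VN at -45.90° from the x-axis; with |VN| = 8.7, N = (-5.750, 10.93). Then |PN| = |N − P| = 24.18.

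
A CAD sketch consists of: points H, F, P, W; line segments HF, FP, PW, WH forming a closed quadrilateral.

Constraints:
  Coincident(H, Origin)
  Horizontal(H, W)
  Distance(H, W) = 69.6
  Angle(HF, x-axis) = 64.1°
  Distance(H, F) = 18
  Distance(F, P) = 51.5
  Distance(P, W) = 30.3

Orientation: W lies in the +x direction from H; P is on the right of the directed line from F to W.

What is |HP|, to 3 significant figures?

49.4

Checks: |FP| = 51.50 ✓; |PW| = 30.30 ✓.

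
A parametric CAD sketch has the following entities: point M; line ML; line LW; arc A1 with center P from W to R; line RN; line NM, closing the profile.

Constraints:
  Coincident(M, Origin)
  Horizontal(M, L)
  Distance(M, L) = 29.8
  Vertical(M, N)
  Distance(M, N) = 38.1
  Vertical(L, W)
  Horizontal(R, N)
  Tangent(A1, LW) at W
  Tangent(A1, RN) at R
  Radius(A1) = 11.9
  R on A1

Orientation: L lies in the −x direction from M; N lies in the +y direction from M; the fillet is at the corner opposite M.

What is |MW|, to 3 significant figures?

39.7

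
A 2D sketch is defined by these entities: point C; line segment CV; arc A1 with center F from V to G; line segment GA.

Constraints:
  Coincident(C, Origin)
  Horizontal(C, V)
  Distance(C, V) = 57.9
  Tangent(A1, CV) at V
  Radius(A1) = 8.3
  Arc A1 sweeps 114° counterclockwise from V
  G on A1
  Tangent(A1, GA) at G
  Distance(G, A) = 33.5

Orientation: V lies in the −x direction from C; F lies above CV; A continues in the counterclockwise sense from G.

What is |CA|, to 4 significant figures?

76.66

On A1, V sits at bearing -90° from F; a 114° counterclockwise sweep puts G at bearing 24°, so G = F + 8.3·(cos 24°, sin 24°) = (-50.32, 11.68). Since A1 is tangent to GA there, FG ⟂ GA, so GA runs along (−sin 24°, cos 24°); with |GA| = 33.5, A = (-63.94, 42.28). Then |CA| = |A − C| = 76.66.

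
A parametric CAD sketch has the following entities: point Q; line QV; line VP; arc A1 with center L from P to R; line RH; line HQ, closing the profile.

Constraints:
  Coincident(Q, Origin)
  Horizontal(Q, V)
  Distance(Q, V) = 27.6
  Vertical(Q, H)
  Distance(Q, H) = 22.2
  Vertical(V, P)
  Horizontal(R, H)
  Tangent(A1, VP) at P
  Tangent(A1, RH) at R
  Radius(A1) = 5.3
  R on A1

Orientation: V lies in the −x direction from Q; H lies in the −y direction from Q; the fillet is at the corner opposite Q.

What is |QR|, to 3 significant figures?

31.5

Q is at the origin; Q and V share the same y with |QV| = 27.6 and V on the −x side, so V = (-27.6, 0.00). QH is vertical with |QH| = 22.2 and H on the −y side, so H = (0.00, -22.2). The virtual corner opposite Q is at (-27.6, -22.2). A1 meets VP tangentially, so LP is at right angles to VP and A1 meets RH tangentially, so LR is at right angles to RH, with radius 5.3, so the center L sits 5.3 in from both sides at L = (-22.3, -16.9). That places the tangent points at P = (-27.6, -16.9) on VP and R = (-22.3, -22.2) on RH. Then |QR| = |R − Q| = 31.5.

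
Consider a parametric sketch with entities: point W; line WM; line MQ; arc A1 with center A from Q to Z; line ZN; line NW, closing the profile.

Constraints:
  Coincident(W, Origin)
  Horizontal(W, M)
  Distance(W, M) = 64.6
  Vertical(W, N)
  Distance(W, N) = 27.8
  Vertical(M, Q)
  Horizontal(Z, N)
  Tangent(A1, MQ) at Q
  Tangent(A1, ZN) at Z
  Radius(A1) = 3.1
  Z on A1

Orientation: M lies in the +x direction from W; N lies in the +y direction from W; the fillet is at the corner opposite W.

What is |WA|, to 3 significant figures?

66.3

W is at the origin; W and M share the same y with |WM| = 64.6 and M on the +x side, so M = (64.6, 0.00). WN is vertical with |WN| = 27.8 and N on the +y side, so N = (0.00, 27.8). The virtual corner opposite W is at (64.6, 27.8). Since A1 is tangent to MQ there, AQ ⟂ MQ and A1 meets ZN tangentially, so AZ is at right angles to ZN, with radius 3.1, so the center A sits 3.1 in from both sides at A = (61.5, 24.7). Then |WA| = |A − W| = 66.3.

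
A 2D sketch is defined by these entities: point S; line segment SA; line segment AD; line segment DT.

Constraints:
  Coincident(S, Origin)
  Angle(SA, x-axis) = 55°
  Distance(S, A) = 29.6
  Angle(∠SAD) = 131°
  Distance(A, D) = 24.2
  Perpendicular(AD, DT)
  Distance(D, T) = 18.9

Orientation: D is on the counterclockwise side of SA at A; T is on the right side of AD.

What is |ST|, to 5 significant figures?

60.028

S is at the origin; SA runs at 55.0° with length 29.6, so A = 29.6·(cos 55.0°, sin 55.0°) = (16.978, 24.247). ∠SAD = 131.0°, so AD runs at 55.0° + (180° − 131.0°) = 104.00° from the x-axis; with |AD| = 24.2, D = A + 24.2·(cos 104.00°, sin 104.00°) = (11.123, 47.728). The perpendicularity gives DT at right angles to AD; with |DT| = 18.9 on the right of AD, T = D + 18.9·(0.97030, 0.24192) = (29.462, 52.300). Then |ST| = |T − S| = 60.028.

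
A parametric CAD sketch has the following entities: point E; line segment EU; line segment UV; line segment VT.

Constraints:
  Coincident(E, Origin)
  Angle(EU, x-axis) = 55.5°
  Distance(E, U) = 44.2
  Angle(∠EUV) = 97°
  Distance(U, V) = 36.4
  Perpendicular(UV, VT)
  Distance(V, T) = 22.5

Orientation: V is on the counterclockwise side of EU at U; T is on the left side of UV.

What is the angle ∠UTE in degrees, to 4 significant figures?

58.81°

E is at the origin; EU runs at 55.5° with length 44.2, so U = 44.2·(cos 55.5°, sin 55.5°) = (25.04, 36.43). ∠EUV = 97.0°, so UV runs at 55.5° + (180° − 97.0°) = 138.5° from the x-axis; with |UV| = 36.4, V = U + 36.4·(cos 138.5°, sin 138.5°) = (-2.227, 60.55). UV ⟂ VT; with |VT| = 22.5 on the left of UV, T = V + 22.5·(-0.6626, -0.7490) = (-17.14, 43.69). Then cos ∠UTE = TU·TE / (|TU||TE|), giving 58.81°.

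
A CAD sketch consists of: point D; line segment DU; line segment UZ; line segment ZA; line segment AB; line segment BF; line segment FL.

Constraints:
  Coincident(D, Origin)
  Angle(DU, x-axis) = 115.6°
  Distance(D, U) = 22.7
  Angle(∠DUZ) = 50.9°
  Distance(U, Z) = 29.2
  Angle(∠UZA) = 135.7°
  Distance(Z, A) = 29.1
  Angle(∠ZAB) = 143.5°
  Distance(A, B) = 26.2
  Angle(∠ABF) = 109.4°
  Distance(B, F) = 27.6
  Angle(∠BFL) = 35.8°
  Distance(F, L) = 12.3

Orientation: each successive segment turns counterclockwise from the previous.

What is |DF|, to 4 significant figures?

44.62

D is at the origin; DU runs at 115.6° with length 22.7, so U = (-9.808, 20.47). ∠DUZ = 50.9° gives UZ at -115.3° from the x-axis; with |UZ| = 29.2, Z = (-22.29, -5.928). ∠UZA = 135.7° gives ZA at -71.00° from the x-axis; with |ZA| = 29.1, A = (-12.81, -33.44). ∠ZAB = 143.5° gives AB at -34.50° from the x-axis; with |AB| = 26.2, B = (8.779, -48.28). ∠ABF = 109.4° gives BF at 36.10° from the x-axis; with |BF| = 27.6, F = (31.08, -32.02). Then |DF| = |F − D| = 44.62.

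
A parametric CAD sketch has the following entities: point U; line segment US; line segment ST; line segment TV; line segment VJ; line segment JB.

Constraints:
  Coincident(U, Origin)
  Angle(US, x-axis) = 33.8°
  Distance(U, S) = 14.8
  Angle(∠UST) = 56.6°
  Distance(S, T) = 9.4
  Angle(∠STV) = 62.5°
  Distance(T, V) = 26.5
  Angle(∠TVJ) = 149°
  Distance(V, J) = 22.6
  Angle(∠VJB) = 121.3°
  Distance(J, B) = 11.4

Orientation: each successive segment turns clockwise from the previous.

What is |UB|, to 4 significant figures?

44.12

∠TVJ = 149.0° gives VJ at 121.9° from the x-axis; with |VJ| = 22.6, J = (-23.17, 30.09). ∠VJB = 121.3° gives JB at 63.20° from the x-axis; with |JB| = 11.4, B = (-18.03, 40.27). Then |UB| = |B − U| = 44.12.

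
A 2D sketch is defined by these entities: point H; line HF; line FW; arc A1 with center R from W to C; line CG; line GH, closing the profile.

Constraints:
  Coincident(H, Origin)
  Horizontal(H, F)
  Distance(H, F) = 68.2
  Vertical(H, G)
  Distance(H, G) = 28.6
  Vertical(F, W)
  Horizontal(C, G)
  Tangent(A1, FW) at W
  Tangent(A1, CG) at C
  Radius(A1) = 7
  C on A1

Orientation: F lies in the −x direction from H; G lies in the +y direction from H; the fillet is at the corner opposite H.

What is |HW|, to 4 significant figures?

71.54

The virtual corner opposite H is at (-68.20, 28.60). Tangency of A1 to FW means the radius RW is perpendicular to FW and A1 meets CG tangentially, so RC is at right angles to CG, with radius 7.0, so the center R sits 7.0 in from both sides at R = (-61.20, 21.60). That places the tangent points at W = (-68.20, 21.60) on FW and C = (-61.20, 28.60) on CG. Then |HW| = |W − H| = 71.54.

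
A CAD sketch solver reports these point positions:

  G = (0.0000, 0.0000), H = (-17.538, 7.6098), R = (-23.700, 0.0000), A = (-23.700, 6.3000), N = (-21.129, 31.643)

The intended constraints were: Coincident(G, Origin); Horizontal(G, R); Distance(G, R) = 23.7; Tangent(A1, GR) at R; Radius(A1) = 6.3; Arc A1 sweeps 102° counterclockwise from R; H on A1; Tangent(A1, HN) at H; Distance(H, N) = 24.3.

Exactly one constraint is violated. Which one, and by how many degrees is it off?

Tangent(A1, HN) at H — off by 3.50°.

G = (0.00, 0.00) ✓; G.y = 0.00, R.y = 0.00 ✓; |GR| = 23.70 ✓; ∠(AR, RG) = 90.00° ✓; |AR| = 6.300 ✓; bearing(A→H) − bearing(A→R) = 102.0° ✓; |AH| = 6.300 ✓; ∠(AH, HN) = 93.50° ✗; |HN| = 24.30 ✓.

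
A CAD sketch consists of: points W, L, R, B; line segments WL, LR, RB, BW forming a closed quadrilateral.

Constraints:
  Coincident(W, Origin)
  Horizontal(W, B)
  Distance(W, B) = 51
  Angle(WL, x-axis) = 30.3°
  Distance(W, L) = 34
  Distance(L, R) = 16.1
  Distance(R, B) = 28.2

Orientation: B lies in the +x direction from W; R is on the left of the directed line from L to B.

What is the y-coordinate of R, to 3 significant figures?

26.8

Checks: |LR| = 16.10 ✓; |RB| = 28.20 ✓.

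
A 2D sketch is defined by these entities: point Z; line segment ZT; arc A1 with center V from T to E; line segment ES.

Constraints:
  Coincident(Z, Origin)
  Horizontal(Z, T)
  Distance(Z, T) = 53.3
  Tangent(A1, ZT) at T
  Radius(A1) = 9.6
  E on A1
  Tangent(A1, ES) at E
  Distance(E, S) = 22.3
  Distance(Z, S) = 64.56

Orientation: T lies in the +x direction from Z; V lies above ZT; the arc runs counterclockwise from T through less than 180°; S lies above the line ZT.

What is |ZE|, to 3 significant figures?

63.7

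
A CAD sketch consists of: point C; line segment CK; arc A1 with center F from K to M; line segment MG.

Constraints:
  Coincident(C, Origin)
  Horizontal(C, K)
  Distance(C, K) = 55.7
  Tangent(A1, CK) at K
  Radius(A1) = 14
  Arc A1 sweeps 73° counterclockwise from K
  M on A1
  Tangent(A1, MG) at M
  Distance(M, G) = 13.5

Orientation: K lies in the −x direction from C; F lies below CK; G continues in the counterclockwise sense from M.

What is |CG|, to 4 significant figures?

76.52

On A1, K sits at bearing 90° from F; a 73° counterclockwise sweep puts M at bearing 163°, so M = F + 14.0·(cos 163°, sin 163°) = (-69.09, -9.907). A1 meets MG tangentially, so FM is at right angles to MG, so MG runs along (−sin 163°, cos 163°); with |MG| = 13.5, G = (-73.04, -22.82). Then |CG| = |G − C| = 76.52.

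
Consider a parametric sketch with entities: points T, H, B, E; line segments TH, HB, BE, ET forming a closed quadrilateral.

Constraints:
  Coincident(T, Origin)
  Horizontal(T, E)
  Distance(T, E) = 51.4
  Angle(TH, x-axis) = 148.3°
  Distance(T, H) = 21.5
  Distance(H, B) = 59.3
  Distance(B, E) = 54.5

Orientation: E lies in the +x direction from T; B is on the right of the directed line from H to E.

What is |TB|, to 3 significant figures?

41.1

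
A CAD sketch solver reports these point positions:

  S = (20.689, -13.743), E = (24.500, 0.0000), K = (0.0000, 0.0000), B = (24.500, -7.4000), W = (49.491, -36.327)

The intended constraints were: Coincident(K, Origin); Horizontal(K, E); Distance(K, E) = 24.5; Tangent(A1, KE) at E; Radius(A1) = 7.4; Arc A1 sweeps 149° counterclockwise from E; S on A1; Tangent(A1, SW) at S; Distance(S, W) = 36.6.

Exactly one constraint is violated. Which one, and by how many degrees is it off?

Tangent(A1, SW) at S — off by 7.10°.

K = (0.00, 0.00) ✓; K.y = 0.00, E.y = 0.00 ✓; |KE| = 24.50 ✓; ∠(BE, EK) = 90.00° ✓; |BE| = 7.400 ✓; bearing(B→S) − bearing(B→E) = 149.0° ✓; |BS| = 7.400 ✓; ∠(BS, SW) = 97.10° ✗; |SW| = 36.60 ✓.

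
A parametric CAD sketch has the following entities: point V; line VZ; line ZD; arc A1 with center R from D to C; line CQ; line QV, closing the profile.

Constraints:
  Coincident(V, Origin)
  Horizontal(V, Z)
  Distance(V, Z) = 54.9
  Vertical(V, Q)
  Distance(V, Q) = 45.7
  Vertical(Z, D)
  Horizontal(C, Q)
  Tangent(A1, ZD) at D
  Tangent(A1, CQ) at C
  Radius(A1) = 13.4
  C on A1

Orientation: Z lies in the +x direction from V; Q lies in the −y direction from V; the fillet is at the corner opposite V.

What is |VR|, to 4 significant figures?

52.59

V and Q share the same x with |VQ| = 45.7 and Q on the −y side, so Q = (0.000, -45.70). The virtual corner opposite V is at (54.90, -45.70). A1 meets ZD tangentially, so RD is at right angles to ZD and since A1 is tangent to CQ there, RC ⟂ CQ, with radius 13.4, so the center R sits 13.4 in from both sides at R = (41.50, -32.30). Then |VR| = |R − V| = 52.59.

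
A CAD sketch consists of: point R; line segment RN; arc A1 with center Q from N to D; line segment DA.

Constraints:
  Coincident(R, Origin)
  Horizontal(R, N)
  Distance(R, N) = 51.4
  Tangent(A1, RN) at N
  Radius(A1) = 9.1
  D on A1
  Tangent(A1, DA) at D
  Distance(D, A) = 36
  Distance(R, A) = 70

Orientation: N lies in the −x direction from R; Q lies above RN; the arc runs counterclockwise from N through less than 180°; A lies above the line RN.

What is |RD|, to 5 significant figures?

44.204

R is at the origin; RN is horizontal with |RN| = 51.4 and N on the −x side, so N = (-51.400, 0.0000). Tangency of A1 to RN means the radius QN is perpendicular to RN, so Q = N + (0, 9.1) = (-51.400, 9.1000). Since QD ⟂ DA (tangency), |QA| = √(9.1² + 36.0²) = 37.132 regardless of where D sits on A1. So A lies on both circle(R, 70.0) and circle(Q, 37.132); the above-RN intersection is A = (-52.577, 46.214). D is the foot of the tangent from A: D = (-42.653, 11.609).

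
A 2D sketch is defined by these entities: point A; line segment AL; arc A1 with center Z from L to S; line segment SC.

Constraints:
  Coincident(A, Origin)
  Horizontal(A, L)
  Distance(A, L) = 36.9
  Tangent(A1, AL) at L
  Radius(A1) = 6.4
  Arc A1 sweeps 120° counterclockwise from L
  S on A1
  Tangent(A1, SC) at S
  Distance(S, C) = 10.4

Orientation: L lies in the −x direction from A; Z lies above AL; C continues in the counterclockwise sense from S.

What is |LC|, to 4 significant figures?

18.61

On A1, L sits at bearing -90° from Z; a 120° counterclockwise sweep puts S at bearing 30°, so S = Z + 6.4·(cos 30°, sin 30°) = (-31.36, 9.600). A1 meets SC tangentially, so ZS is at right angles to SC, so SC runs along (−sin 30°, cos 30°); with |SC| = 10.4, C = (-36.56, 18.61). Then |LC| = |C − L| = 18.61.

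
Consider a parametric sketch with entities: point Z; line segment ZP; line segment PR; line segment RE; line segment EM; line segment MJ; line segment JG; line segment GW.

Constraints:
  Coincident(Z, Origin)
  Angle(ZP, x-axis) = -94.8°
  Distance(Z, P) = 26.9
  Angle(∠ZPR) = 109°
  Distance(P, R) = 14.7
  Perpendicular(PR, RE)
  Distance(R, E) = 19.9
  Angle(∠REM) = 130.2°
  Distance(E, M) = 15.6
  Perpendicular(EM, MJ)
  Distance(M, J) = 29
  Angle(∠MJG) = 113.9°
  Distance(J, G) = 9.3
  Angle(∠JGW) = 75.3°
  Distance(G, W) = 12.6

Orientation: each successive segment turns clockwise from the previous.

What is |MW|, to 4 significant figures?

22.89

∠MJG = 113.9° gives JG at -101.7° from the x-axis; with |JG| = 9.3, G = (9.392, -24.42). ∠JGW = 75.3° gives GW at 153.6° from the x-axis; with |GW| = 12.6, W = (-1.894, -18.82). Then |MW| = |W − M| = 22.89.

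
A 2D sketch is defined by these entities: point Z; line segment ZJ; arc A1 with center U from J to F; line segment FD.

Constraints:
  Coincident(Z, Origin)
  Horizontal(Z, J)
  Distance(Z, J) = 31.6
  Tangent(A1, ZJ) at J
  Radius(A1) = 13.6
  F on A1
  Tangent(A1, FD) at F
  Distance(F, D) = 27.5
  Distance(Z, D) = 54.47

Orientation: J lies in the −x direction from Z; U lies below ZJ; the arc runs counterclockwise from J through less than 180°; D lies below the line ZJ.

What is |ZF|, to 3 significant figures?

48.0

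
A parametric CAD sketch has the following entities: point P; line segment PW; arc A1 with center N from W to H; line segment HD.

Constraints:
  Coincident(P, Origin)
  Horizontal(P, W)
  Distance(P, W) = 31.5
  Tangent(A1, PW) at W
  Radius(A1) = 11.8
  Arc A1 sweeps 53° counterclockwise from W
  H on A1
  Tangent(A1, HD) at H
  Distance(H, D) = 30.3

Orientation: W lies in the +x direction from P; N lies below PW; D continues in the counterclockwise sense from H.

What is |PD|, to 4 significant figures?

29.15

P is at the origin; P and W share the same y with |PW| = 31.5 and W on the +x side, so W = (31.50, 0.000). Since A1 is tangent to PW there, NW ⟂ PW, so N = W + (0, -11.8) = (31.50, -11.80). On A1, W sits at bearing 90° from N; a 53° counterclockwise sweep puts H at bearing 143°, so H = N + 11.8·(cos 143°, sin 143°) = (22.08, -4.699). A1 meets HD tangentially, so NH is at right angles to HD, so HD runs along (−sin 143°, cos 143°); with |HD| = 30.3, D = (3.841, -28.90). Then |PD| = |D − P| = 29.15.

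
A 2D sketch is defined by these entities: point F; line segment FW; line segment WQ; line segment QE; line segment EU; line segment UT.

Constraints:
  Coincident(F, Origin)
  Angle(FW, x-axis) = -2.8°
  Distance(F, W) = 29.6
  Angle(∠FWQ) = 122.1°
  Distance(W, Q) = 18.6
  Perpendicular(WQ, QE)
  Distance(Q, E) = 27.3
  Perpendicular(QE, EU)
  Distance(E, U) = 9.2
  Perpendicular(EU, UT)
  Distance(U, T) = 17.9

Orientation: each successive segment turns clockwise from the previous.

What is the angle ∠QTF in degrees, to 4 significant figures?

166.3°

F is at the origin; FW runs at -2.8° with length 29.6, so W = (29.56, -1.446). ∠FWQ = 122.1° gives WQ at -60.70° from the x-axis; with |WQ| = 18.6, Q = (38.67, -17.67). WQ is perpendicular to QE, so QE runs at -150.7°; with |QE| = 27.3, E = (14.86, -31.03). The perpendicularity gives EU at right angles to QE, so EU runs at 119.3°; with |EU| = 9.2, U = (10.36, -23.00). The perpendicularity gives UT at right angles to EU, so UT runs at 29.30°; with |UT| = 17.9, T = (25.97, -14.24). Then cos ∠QTF = TQ·TF / (|TQ||TF|), giving 166.3°.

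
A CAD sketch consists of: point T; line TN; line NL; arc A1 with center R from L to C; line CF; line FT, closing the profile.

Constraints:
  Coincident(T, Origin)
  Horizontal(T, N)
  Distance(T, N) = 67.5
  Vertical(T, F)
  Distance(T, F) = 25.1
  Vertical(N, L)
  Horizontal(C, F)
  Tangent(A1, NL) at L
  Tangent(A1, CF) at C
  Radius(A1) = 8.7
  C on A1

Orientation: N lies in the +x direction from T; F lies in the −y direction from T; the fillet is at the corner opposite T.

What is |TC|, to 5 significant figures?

63.933

T is at the origin; T and N share the same y with |TN| = 67.5 and N on the +x side, so N = (67.500, 0.0000). TF is vertical with |TF| = 25.1 and F on the −y side, so F = (0.0000, -25.100). The virtual corner opposite T is at (67.500, -25.100). The tangent condition forces RL to be normal to NL and since A1 is tangent to CF there, RC ⟂ CF, with radius 8.7, so the center R sits 8.7 in from both sides at R = (58.800, -16.400). That places the tangent points at L = (67.500, -16.400) on NL and C = (58.800, -25.100) on CF. Then |TC| = |C − T| = 63.933.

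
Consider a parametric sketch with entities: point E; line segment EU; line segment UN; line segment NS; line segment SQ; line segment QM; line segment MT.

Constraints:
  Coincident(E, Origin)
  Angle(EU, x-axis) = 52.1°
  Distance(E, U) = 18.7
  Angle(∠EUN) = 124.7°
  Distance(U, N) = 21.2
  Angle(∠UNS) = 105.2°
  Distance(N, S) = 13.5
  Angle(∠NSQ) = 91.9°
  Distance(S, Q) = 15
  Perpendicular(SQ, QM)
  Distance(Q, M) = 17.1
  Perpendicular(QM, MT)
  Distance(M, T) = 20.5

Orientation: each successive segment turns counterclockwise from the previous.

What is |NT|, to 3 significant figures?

6.21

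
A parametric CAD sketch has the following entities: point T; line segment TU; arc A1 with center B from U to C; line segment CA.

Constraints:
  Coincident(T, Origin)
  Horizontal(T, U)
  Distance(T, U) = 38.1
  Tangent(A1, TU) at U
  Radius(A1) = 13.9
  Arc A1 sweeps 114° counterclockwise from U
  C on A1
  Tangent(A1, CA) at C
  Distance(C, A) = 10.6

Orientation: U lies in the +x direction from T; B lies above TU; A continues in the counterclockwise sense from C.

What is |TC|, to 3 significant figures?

54.4

T is at the origin; T and U share the same y with |TU| = 38.1 and U on the +x side, so U = (38.1, 0.00). Tangency of A1 to TU means the radius BU is perpendicular to TU, so B = U + (0, 13.9) = (38.1, 13.9). On A1, U sits at bearing -90° from B; a 114° counterclockwise sweep puts C at bearing 24°, so C = B + 13.9·(cos 24°, sin 24°) = (50.8, 19.6). Then |TC| = |C − T| = 54.4.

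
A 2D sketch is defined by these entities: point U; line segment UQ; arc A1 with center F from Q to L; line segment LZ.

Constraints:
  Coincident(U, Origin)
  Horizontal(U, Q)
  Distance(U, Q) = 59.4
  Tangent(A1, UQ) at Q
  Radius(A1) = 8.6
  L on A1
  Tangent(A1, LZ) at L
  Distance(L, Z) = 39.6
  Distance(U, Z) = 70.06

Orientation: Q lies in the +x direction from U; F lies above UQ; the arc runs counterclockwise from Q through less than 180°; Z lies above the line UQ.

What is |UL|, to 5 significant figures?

68.319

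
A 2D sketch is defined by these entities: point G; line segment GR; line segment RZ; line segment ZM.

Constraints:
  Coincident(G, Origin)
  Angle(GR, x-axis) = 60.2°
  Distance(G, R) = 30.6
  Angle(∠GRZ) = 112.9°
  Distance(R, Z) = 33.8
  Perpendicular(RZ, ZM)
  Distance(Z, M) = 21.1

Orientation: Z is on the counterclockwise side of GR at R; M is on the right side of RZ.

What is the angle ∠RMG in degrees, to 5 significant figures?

15.184°

G is at the origin; GR runs at 60.2° with length 30.6, so R = 30.6·(cos 60.2°, sin 60.2°) = (15.207, 26.554). ∠GRZ = 112.9°, so RZ runs at 60.2° + (180° − 112.9°) = 127.30° from the x-axis; with |RZ| = 33.8, Z = R + 33.8·(cos 127.30°, sin 127.30°) = (-5.2750, 53.441). RZ is perpendicular to ZM; with |ZM| = 21.1 on the right of RZ, M = Z + 21.1·(0.79547, 0.60599) = (11.509, 66.227). Then cos ∠RMG = MR·MG / (|MR||MG|), giving 15.184°.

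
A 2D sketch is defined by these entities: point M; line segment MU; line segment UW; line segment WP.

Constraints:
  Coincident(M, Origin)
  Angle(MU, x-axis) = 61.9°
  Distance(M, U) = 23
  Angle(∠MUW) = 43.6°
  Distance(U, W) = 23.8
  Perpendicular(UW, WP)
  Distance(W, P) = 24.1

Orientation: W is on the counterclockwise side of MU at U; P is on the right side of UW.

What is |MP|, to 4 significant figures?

40.59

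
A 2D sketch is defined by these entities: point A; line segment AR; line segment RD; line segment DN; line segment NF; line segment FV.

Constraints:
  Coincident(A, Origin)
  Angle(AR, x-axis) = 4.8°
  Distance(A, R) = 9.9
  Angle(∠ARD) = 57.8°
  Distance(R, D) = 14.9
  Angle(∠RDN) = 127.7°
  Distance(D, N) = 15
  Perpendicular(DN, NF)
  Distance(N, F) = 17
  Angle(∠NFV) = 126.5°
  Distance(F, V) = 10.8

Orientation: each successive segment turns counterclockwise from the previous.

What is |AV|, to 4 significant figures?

12.05

DN ⟂ NF, so NF runs at -90.70°; with |NF| = 17.0, F = (-14.31, -4.087). ∠NFV = 126.5° gives FV at -37.20° from the x-axis; with |FV| = 10.8, V = (-5.706, -10.62). Then |AV| = |V − A| = 12.05.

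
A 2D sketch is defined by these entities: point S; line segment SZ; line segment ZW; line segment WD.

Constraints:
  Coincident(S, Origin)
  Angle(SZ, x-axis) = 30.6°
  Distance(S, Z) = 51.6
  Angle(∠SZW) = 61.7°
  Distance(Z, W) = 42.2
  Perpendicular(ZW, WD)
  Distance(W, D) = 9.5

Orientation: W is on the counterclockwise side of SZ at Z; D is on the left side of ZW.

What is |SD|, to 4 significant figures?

40.07

∠SZW = 61.7°, so ZW runs at 30.6° + (180° − 61.7°) = 148.9° from the x-axis; with |ZW| = 42.2, W = Z + 42.2·(cos 148.9°, sin 148.9°) = (8.280, 48.06). ZW ⟂ WD; with |WD| = 9.5 on the left of ZW, D = W + 9.5·(-0.5165, -0.8563) = (3.373, 39.93). Then |SD| = |D − S| = 40.07.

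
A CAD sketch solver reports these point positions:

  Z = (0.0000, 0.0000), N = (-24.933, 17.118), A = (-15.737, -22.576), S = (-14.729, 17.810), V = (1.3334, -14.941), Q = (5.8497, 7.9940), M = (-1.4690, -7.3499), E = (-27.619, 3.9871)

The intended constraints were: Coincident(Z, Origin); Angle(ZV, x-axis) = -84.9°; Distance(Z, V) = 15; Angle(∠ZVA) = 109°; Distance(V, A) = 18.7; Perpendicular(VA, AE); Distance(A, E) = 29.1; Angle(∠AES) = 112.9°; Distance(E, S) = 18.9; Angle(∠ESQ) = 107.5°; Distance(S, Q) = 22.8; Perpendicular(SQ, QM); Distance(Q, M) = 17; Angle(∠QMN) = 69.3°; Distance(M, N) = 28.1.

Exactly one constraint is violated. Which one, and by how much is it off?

Distance(M, N) = 28.1 — off by 5.80.

Z = (0.00, 0.00) ✓; ZV at -84.90° ✓; |ZV| = 15.00 ✓; ∠ZVA = 109.0° ✓; |VA| = 18.70 ✓; ∠(VA, AE) = 90.00° ✓; |AE| = 29.10 ✓; ∠AES = 112.9° ✓; |ES| = 18.90 ✓; ∠ESQ = 107.5° ✓; |SQ| = 22.80 ✓; ∠(SQ, QM) = 90.00° ✓; |QM| = 17.00 ✓; ∠QMN = 69.30° ✓; |MN| = 33.90 ✗.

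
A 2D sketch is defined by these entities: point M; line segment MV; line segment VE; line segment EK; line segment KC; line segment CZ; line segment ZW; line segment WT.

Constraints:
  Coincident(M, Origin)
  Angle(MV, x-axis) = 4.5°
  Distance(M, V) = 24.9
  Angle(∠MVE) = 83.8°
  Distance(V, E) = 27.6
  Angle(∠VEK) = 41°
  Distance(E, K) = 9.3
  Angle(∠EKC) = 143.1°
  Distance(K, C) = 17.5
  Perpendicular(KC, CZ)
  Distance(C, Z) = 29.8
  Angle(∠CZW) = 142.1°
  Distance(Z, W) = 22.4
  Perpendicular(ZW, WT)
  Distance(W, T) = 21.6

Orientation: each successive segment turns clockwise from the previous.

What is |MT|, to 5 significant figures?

60.917

M is at the origin; MV runs at 4.5° with length 24.9, so V = (24.823, 1.9536). ∠MVE = 83.8° gives VE at -91.700° from the x-axis; with |VE| = 27.6, E = (24.004, -25.634). ∠VEK = 41.0° gives EK at 129.30° from the x-axis; with |EK| = 9.3, K = (18.114, -18.438). ∠EKC = 143.1° gives KC at 92.400° from the x-axis; with |KC| = 17.5, C = (17.381, -0.95286). The perpendicularity gives CZ at right angles to KC, so CZ runs at 2.4000°; with |CZ| = 29.8, Z = (47.155, 0.29504). ∠CZW = 142.1° gives ZW at -35.500° from the x-axis; with |ZW| = 22.4, W = (65.391, -12.713). ZW is perpendicular to WT, so WT runs at -125.50°; with |WT| = 21.6, T = (52.848, -30.298). Then |MT| = |T − M| = 60.917.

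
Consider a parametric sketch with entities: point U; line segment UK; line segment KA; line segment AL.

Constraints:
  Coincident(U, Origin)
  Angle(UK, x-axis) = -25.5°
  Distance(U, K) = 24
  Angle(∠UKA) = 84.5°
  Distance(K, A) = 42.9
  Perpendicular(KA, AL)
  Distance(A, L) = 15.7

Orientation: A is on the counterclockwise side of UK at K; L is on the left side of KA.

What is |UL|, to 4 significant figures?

41.42

U is at the origin; UK runs at -25.5° with length 24.0, so K = 24.0·(cos -25.5°, sin -25.5°) = (21.66, -10.33). ∠UKA = 84.5°, so KA runs at -25.5° + (180° − 84.5°) = 70.00° from the x-axis; with |KA| = 42.9, A = K + 42.9·(cos 70.00°, sin 70.00°) = (36.33, 29.98). The perpendicularity gives AL at right angles to KA; with |AL| = 15.7 on the left of KA, L = A + 15.7·(-0.9397, 0.3420) = (21.58, 35.35). Then |UL| = |L − U| = 41.42.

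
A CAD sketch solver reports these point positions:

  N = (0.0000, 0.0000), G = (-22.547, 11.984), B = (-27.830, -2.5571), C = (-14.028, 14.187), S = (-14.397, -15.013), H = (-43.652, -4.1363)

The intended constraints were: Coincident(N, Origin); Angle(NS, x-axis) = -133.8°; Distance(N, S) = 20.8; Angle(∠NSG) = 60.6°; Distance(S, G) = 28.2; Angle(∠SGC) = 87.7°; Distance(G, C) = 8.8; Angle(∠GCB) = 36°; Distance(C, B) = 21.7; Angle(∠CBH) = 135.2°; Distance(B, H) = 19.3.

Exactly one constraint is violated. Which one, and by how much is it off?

Distance(B, H) = 19.3 — off by 3.40.

N = (0.00, 0.00) ✓; NS at -133.8° ✓; |NS| = 20.80 ✓; ∠NSG = 60.60° ✓; |SG| = 28.20 ✓; ∠SGC = 87.70° ✓; |GC| = 8.799 ✓; ∠GCB = 36.00° ✓; |CB| = 21.70 ✓; ∠CBH = 135.2° ✓; |BH| = 15.90 ✗.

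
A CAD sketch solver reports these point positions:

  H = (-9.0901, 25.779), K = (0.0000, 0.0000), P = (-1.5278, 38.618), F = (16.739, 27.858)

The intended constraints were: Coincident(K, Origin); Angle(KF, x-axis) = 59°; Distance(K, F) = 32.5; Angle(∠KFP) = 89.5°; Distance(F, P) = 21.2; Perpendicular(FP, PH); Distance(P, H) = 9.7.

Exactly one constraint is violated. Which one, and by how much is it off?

Distance(P, H) = 9.7 — off by 5.20.

K = (0.00, 0.00) ✓; KF at 59.00° ✓; |KF| = 32.50 ✓; ∠KFP = 89.50° ✓; |FP| = 21.20 ✓; ∠(FP, PH) = 90.00° ✓; |PH| = 14.90 ✗.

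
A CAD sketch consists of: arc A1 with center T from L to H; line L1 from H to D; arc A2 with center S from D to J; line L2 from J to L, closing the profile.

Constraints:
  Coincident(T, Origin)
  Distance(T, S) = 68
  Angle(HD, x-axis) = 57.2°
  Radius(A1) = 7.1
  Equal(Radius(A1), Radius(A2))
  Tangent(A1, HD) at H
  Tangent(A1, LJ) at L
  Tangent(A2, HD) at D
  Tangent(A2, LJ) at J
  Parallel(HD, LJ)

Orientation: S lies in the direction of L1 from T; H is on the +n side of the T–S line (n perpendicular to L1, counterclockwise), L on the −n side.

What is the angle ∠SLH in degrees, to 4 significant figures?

84.04°

The slot axis is L1's direction at 57.2°, so u = (cos 57.2°, sin 57.2°) = (0.5417, 0.8406) and n = (−sin 57.2°, cos 57.2°) = (-0.8406, 0.5417). T is at the origin and S lies 68.0 along u from T, so S = 68.0·u = (36.84, 57.16). Tangency of A1 to both parallel lines with radius 7.1 puts H and L at T ± 7.1·n: H = (-5.968, 3.846), L = (5.968, -3.846). Then cos ∠SLH = LS·LH / (|LS||LH|), giving 84.04°.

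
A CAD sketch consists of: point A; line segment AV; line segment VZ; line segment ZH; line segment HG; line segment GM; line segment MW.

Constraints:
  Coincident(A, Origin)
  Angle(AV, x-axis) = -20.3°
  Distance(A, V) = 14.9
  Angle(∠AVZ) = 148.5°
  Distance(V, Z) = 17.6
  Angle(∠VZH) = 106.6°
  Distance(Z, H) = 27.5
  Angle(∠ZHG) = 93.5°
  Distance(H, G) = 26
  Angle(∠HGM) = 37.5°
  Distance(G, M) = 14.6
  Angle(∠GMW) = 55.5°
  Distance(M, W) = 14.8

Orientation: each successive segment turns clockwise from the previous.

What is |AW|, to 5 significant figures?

39.727

∠HGM = 37.5° gives GM at 5.8000° from the x-axis; with |GM| = 14.6, M = (1.4108, -26.334). ∠GMW = 55.5° gives MW at -118.70° from the x-axis; with |MW| = 14.8, W = (-5.6965, -39.316). Then |AW| = |W − A| = 39.727.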